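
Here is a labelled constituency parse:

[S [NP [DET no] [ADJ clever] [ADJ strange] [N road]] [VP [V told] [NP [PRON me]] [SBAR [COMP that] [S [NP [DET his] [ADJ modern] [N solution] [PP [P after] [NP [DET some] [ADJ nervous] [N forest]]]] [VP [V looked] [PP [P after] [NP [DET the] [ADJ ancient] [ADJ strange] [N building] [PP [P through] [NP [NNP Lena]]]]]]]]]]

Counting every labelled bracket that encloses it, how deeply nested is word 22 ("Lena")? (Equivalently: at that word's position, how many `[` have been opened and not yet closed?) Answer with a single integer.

10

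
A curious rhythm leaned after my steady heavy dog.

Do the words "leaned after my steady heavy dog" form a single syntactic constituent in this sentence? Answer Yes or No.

Yes

The sequence corresponds to a single VP node — the verb phrase "leaned after my steady heavy dog".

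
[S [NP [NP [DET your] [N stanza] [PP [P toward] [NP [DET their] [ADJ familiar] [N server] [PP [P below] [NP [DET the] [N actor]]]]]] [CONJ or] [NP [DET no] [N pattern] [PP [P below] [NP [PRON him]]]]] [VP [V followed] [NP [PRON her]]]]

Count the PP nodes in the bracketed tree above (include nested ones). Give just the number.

Listing each PP by its span: [PP toward their familiar server below the actor]; [PP below the actor]; [PP below him] — that makes 3.

3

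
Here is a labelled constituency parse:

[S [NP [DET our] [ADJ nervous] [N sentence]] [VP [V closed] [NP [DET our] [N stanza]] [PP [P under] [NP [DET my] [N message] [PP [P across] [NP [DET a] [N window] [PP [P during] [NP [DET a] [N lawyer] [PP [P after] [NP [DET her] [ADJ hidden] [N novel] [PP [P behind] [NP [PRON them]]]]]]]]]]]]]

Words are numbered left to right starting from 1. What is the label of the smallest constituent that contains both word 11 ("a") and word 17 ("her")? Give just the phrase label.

NP

Both words fall inside [NP a window during a lawyer after her hidden novel behind them] (words 11–21), and no smaller constituent contains them both. Label: NP.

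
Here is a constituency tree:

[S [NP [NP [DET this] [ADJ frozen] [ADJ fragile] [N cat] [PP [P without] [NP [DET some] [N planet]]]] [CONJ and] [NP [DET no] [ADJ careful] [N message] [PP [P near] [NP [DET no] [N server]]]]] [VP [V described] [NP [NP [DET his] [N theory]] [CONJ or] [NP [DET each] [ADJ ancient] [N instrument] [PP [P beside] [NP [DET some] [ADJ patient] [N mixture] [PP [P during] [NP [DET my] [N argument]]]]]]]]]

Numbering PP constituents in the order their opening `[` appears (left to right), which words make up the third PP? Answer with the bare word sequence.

beside some patient mixture during my argument

Opening `[PP` markers occur at word positions 5, 12, 22, 26; the third of these opens the constituent [PP beside some patient mixture during my argument].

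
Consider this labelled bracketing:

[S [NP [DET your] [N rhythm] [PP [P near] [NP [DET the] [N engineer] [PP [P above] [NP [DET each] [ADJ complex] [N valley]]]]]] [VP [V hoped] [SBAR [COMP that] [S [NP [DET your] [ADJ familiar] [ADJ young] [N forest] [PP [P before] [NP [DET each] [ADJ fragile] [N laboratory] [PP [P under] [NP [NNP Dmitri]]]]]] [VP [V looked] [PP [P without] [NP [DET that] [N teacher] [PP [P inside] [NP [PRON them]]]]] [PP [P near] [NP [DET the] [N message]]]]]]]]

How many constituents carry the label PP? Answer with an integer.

7

Scanning left to right, an opening `[PP` appears at word positions 3, 6, 16, 20, 23, 26, 28 — 7 in total.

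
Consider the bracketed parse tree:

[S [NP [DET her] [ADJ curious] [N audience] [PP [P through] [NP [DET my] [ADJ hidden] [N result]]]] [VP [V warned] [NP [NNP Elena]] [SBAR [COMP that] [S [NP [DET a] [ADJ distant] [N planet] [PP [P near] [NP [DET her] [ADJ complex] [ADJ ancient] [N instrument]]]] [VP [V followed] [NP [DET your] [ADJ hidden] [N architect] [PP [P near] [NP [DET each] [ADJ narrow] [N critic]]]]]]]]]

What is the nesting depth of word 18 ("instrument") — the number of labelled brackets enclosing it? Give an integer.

8

Path from the root down to the word: S → VP → SBAR → S → NP → PP → NP → N. That is 8 enclosing brackets.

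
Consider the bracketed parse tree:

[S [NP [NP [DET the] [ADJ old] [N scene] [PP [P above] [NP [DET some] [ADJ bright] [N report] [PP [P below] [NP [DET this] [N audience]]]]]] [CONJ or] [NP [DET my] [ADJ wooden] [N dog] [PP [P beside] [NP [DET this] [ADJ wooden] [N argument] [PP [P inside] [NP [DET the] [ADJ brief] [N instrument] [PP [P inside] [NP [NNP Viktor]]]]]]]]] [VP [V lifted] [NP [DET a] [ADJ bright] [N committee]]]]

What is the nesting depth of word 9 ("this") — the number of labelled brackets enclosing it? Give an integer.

8

Path from the root down to the word: S → NP → NP → PP → NP → PP → NP → DET. That is 8 enclosing brackets.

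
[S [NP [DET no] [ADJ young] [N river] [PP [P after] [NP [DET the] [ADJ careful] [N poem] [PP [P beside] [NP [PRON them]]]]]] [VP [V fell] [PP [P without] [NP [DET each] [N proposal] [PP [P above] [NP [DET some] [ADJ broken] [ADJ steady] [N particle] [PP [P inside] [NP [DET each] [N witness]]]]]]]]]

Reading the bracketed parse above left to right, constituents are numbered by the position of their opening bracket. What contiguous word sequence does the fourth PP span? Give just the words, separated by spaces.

above some broken steady particle inside each witness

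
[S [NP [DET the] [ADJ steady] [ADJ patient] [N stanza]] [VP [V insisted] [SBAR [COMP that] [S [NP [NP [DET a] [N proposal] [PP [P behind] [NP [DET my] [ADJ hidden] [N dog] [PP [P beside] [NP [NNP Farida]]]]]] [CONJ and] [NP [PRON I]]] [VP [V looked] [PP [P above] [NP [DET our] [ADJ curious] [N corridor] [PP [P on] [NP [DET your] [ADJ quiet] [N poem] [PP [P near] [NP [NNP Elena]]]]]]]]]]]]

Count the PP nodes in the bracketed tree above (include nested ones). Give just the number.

The PP constituents are: [PP behind my hidden dog beside Farida]; [PP beside Farida]; [PP above our curious corridor on your quiet poem near Elena]; [PP on your quiet poem near Elena]; [PP near Elena]. Total: 5.

5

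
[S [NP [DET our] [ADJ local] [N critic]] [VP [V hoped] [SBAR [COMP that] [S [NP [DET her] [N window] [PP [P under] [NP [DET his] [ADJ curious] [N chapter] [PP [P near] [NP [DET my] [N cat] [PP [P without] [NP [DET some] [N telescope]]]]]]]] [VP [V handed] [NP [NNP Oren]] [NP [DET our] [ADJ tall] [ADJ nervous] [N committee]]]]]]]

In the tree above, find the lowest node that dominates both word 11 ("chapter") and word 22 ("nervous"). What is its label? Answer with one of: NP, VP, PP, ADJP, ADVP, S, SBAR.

S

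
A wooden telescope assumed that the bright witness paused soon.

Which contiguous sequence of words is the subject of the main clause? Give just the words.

In the main clause the verb is "assumed"; the NP preceding it, "a wooden telescope", is the subject.

a wooden telescope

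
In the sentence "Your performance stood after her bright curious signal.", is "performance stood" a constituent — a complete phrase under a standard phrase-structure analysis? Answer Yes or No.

No

The sequence begins inside the noun phrase "your performance" and ends inside the verb phrase "stood after her bright curious signal"; it crosses a phrase boundary, so no single node in the tree spans exactly those words.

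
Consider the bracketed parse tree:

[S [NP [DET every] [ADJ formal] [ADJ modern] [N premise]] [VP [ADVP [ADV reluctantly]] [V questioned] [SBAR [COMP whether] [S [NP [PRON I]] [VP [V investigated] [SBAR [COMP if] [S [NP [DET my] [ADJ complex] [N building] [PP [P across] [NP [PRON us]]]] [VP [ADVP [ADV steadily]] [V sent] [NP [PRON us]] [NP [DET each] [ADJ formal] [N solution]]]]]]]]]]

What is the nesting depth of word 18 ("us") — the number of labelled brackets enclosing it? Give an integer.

10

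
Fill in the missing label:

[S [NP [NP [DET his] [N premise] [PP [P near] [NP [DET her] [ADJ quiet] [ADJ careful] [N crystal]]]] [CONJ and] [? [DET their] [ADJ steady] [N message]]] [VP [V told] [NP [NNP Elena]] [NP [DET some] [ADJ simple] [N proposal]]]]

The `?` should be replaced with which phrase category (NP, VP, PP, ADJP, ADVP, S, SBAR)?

NP

A constituent whose immediate children are DET 'their', ADJ 'steady', N 'message' is a noun phrase: NP.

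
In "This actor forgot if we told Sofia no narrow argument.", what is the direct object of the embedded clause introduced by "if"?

"told" heads the VP of the embedded clause introduced by "if", and "no narrow argument" is its direct object.

no narrow argument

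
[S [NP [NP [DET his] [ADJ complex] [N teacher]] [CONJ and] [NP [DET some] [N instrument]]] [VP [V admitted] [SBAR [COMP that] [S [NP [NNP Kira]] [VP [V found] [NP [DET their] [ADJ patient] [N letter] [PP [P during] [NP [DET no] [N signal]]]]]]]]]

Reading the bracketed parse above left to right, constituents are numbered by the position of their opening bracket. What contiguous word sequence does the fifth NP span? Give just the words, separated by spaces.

their patient letter during no signal

Opening `[NP` markers occur at word positions 1, 1, 5, 9, 11, 15; the fifth of these opens the constituent [NP their patient letter during no signal].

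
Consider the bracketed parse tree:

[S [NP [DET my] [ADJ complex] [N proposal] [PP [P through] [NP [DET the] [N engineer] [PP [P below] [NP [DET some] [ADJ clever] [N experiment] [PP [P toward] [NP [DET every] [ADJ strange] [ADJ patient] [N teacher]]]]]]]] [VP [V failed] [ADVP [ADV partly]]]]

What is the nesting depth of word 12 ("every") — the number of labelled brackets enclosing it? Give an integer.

9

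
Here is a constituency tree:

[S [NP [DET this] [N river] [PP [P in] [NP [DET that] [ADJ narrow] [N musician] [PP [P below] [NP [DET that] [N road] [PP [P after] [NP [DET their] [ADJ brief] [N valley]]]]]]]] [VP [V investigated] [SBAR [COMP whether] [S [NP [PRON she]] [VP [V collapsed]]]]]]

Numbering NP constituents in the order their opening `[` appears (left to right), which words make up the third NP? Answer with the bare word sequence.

that road after their brief valley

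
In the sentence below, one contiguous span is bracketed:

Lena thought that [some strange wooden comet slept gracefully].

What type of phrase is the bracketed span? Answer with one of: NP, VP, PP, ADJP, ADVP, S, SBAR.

The bracketed span "some strange wooden comet slept gracefully" is headed by "slept", making it a clause (S).

S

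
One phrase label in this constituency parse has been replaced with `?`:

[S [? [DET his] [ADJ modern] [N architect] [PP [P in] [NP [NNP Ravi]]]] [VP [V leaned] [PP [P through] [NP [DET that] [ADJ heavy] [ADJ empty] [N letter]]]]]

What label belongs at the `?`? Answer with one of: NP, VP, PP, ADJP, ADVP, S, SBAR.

NP

Looking at what the `?` directly dominates — DET 'his', ADJ 'modern', N 'architect', PP — this is a noun phrase (NP).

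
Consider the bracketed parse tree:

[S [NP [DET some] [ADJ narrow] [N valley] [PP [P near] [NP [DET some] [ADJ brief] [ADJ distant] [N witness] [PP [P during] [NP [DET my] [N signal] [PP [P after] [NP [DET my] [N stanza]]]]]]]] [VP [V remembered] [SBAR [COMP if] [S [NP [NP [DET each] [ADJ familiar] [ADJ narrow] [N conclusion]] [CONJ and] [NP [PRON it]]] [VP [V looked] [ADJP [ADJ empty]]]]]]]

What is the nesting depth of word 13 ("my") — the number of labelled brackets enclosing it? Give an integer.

9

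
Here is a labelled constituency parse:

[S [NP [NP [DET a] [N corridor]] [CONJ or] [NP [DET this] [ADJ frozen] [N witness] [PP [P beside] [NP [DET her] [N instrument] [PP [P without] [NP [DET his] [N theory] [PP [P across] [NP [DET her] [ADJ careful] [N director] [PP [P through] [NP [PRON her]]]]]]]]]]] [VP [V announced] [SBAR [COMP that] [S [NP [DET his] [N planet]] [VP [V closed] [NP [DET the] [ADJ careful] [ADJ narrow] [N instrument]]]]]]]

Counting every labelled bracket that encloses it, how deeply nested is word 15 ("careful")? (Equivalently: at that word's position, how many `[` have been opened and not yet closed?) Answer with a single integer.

Path from the root down to the word: S → NP → NP → PP → NP → PP → NP → PP → NP → ADJ. That is 10 enclosing brackets.

10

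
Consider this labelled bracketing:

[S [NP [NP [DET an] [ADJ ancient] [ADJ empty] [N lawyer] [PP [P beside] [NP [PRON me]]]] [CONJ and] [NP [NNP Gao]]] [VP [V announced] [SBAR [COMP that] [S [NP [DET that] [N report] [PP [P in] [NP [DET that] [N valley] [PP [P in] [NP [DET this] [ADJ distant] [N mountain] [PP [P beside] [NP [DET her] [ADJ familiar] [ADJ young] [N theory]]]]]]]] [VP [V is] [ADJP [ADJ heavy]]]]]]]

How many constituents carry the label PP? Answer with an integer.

4

Scanning left to right, an opening `[PP` appears at word positions 5, 13, 16, 20 — 4 in total.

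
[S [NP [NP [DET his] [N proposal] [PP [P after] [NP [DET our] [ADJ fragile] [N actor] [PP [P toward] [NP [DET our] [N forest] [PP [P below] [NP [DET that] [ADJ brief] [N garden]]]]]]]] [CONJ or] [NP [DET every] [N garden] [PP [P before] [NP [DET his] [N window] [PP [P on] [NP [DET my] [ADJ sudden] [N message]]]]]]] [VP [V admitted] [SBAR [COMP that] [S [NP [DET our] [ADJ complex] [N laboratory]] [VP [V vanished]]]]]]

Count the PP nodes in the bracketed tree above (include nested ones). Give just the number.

Listing each PP by its span: [PP after our fragile actor toward our forest below that brief garden]; [PP toward our forest below that brief garden]; [PP below that brief garden]; [PP before his window on my sudden message]; [PP on my sudden message] — that makes 5.

5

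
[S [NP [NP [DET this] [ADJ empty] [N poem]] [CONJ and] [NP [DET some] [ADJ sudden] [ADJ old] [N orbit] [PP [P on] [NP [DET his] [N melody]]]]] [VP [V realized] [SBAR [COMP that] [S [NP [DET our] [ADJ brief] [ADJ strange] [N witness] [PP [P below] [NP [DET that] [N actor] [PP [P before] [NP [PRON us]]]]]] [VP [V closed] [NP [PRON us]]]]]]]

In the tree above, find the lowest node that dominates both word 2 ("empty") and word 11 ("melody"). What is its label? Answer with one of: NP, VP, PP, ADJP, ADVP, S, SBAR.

NP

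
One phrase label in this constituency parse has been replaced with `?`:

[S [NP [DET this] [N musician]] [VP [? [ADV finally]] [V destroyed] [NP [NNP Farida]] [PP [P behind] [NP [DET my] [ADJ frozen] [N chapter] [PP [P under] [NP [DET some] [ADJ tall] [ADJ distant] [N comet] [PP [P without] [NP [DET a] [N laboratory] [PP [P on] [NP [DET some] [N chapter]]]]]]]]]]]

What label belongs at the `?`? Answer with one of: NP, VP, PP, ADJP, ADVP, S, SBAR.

A constituent whose immediate children are ADV 'finally' is an adverb phrase: ADVP.

ADVP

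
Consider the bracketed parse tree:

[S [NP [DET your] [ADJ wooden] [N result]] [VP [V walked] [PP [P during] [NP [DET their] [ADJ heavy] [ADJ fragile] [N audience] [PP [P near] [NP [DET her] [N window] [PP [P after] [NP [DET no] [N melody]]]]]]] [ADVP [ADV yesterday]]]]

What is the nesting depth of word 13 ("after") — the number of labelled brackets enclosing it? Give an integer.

8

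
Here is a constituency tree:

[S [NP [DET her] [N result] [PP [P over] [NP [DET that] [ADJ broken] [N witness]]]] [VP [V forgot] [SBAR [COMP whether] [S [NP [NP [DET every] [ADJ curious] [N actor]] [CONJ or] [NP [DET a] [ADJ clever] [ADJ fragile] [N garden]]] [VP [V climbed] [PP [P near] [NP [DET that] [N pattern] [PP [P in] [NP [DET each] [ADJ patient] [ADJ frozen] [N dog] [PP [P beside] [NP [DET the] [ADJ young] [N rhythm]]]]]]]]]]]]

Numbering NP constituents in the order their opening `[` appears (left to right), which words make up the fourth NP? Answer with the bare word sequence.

every curious actor

Opening `[NP` markers occur at word positions 1, 4, 9, 9, 13, 19, 22, 27; the fourth of these opens the constituent [NP every curious actor].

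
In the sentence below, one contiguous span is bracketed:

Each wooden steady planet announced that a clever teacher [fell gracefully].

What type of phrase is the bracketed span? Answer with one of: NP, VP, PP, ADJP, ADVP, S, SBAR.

The bracketed span "fell gracefully" is headed by "fell", making it a verb phrase (VP).

VP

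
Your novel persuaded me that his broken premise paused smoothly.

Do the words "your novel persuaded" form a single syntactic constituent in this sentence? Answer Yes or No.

"your" belongs to the noun phrase "your novel" while "persuaded" belongs to the verb phrase "persuaded me that his broken premise paused smoothly"; a span that runs across that boundary is not a single phrase.

No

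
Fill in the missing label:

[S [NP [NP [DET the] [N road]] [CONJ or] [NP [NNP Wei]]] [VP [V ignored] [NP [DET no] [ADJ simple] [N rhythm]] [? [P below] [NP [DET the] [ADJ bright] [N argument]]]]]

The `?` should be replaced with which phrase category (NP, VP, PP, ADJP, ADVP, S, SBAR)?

PP

A constituent whose immediate children are P 'below', NP is a prepositional phrase: PP.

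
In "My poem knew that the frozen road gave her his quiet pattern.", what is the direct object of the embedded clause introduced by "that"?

"gave" heads the VP of the embedded clause introduced by "that", and "his quiet pattern" is its direct object.

his quiet pattern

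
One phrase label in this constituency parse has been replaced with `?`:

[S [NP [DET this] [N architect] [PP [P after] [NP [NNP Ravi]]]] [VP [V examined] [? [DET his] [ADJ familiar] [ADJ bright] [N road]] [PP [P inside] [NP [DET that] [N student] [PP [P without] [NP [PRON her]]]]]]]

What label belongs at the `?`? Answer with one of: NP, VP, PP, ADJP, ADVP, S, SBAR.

The `?` node immediately contains: DET 'his', ADJ 'familiar', ADJ 'bright', N 'road'. That is the internal structure of a noun phrase, so the label is NP.

NP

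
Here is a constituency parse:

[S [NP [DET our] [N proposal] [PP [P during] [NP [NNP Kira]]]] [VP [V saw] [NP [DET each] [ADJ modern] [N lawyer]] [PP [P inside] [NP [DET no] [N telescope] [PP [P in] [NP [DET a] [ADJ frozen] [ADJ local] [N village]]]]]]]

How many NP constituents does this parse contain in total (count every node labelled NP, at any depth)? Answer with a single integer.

5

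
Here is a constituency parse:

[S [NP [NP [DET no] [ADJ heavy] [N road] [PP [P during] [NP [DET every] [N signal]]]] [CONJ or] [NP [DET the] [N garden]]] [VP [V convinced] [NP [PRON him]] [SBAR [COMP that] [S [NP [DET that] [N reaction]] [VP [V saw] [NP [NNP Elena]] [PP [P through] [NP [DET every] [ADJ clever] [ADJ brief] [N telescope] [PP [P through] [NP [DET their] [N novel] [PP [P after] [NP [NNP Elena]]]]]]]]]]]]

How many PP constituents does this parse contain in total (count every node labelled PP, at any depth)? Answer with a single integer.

4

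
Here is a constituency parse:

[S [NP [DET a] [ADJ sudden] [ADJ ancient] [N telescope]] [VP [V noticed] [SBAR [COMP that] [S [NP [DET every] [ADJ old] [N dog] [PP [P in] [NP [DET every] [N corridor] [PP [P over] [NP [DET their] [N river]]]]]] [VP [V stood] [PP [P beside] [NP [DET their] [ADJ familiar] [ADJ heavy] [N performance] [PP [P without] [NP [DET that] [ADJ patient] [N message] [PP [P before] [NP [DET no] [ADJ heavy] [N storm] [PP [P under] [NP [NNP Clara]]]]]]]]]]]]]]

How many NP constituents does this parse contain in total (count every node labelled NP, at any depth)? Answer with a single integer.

Scanning left to right, an opening `[NP` appears at word positions 1, 7, 11, 14, 18, 23, 27, 31 — 8 in total.

8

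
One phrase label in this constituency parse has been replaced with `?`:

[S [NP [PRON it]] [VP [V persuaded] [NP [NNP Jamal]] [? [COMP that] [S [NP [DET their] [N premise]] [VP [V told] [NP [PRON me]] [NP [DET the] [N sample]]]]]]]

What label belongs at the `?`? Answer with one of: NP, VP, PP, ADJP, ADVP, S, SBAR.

SBAR

The `?` node immediately contains: COMP 'that', S. That is the internal structure of a subordinate clause, so the label is SBAR.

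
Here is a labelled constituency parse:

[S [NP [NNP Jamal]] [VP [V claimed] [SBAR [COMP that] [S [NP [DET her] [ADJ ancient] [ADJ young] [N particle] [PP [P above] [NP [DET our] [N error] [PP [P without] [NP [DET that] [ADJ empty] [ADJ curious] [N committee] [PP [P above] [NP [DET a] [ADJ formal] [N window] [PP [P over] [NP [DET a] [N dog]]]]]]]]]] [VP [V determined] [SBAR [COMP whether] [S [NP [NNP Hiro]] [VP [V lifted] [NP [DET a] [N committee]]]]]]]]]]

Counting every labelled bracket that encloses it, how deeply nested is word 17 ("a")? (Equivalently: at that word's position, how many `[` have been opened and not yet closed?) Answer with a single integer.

12

Counting open brackets not yet closed at "a": [S [VP [SBAR [S [NP [PP [NP [PP [NP [PP [NP [DET = 12.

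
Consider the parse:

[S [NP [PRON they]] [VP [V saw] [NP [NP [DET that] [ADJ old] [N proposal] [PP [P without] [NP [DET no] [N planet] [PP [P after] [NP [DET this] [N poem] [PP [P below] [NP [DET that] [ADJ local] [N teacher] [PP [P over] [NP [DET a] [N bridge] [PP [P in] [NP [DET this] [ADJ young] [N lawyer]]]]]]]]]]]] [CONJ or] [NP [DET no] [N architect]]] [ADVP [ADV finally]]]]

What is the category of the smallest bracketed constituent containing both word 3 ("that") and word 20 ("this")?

NP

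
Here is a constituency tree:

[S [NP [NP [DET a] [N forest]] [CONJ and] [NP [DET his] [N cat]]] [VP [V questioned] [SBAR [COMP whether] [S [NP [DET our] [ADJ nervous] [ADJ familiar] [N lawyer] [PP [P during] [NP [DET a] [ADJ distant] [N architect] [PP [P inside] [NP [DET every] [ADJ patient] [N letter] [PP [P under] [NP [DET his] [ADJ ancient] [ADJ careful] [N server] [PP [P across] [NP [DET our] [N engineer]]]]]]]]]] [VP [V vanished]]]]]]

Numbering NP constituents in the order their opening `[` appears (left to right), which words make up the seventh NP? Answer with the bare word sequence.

his ancient careful server across our engineer

In left-to-right order the NP constituents are "a forest and his cat"; "a forest"; "his cat"; "our nervous familiar lawyer during a distant architect inside every patient letter under his ancient careful server across our engineer"; "a distant architect inside every patient letter under his ancient careful server across our engineer"; "every patient letter under his ancient careful server across our engineer"; "his ancient careful server across our engineer"; "our engineer". Number 7 is "his ancient careful server across our engineer".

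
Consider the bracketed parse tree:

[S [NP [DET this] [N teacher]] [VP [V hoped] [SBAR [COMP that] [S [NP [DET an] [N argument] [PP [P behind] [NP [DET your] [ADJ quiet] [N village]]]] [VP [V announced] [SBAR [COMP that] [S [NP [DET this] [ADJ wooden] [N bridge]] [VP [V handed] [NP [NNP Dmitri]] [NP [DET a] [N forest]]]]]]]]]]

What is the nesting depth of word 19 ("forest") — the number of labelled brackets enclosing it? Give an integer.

10

Counting open brackets not yet closed at "forest": [S [VP [SBAR [S [VP [SBAR [S [VP [NP [N = 10.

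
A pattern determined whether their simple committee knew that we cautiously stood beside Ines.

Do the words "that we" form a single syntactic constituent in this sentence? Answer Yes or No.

"that" belongs to the complementizer "that" while "we" belongs to the clause "we cautiously stood beside Ines"; a span that runs across that boundary is not a single phrase.

No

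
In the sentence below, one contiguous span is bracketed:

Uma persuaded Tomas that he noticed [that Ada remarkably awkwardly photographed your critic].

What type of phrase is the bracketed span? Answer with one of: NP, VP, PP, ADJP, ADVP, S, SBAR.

SBAR

"that" is the head of the bracketed span, so the span is a subordinate clause: SBAR.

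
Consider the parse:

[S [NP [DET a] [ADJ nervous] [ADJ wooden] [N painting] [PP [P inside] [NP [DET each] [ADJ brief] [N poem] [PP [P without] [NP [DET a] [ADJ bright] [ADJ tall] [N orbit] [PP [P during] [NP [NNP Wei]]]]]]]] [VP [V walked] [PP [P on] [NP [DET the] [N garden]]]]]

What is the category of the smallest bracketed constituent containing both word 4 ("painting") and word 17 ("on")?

S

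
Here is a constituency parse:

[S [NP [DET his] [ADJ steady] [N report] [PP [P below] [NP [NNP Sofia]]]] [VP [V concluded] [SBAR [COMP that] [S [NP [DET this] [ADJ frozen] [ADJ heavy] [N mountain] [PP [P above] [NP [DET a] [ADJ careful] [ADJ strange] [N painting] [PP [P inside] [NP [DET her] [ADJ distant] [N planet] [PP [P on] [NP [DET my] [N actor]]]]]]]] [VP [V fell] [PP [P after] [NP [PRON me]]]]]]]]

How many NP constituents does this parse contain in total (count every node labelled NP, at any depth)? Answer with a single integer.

7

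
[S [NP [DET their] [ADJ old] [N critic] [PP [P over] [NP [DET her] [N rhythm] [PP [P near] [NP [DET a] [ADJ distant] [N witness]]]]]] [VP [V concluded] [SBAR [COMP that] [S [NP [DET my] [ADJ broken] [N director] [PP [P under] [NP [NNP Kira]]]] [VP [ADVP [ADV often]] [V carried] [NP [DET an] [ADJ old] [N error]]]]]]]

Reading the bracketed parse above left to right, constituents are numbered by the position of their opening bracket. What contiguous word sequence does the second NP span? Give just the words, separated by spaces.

her rhythm near a distant witness

The NP opening brackets appear, in order, over: "their old critic over her rhythm near a distant witness"; "her rhythm near a distant witness"; "a distant witness"; "my broken director under Kira"; "Kira"; "an old error". The second one spans "her rhythm near a distant witness".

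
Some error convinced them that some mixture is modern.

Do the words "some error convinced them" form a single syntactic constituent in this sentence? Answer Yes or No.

No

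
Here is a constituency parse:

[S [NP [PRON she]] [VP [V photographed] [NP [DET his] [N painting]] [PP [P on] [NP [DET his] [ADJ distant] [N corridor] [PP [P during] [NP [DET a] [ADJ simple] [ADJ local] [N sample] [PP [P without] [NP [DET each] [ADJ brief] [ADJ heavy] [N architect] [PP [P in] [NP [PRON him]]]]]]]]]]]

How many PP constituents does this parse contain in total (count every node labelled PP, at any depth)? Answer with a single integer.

Scanning left to right, an opening `[PP` appears at word positions 5, 9, 14, 19 — 4 in total.

4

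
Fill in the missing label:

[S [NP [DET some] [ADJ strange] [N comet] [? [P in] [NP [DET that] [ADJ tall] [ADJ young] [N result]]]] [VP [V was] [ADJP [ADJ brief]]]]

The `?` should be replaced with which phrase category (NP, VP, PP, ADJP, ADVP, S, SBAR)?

PP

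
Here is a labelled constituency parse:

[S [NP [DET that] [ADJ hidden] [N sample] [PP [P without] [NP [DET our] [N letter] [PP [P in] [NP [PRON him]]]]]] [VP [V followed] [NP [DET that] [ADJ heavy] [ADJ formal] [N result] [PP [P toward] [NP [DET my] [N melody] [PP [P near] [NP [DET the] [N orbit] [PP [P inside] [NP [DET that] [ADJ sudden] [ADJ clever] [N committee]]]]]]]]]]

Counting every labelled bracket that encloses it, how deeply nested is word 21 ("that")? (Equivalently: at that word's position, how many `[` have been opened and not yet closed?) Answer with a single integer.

10

Path from the root down to the word: S → VP → NP → PP → NP → PP → NP → PP → NP → DET. That is 10 enclosing brackets.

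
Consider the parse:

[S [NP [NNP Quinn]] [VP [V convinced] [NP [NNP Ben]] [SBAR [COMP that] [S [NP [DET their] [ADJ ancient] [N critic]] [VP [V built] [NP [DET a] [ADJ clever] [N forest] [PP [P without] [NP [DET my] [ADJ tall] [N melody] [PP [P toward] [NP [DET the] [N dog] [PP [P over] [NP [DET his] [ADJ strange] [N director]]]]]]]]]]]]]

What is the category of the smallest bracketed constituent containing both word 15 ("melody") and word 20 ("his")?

NP

Word 15 lies under S → VP → SBAR → S → VP → NP → PP → NP → N; word 20 lies under S → VP → SBAR → S → VP → NP → PP → NP → PP → NP → PP → NP → DET. The lowest shared node is the NP.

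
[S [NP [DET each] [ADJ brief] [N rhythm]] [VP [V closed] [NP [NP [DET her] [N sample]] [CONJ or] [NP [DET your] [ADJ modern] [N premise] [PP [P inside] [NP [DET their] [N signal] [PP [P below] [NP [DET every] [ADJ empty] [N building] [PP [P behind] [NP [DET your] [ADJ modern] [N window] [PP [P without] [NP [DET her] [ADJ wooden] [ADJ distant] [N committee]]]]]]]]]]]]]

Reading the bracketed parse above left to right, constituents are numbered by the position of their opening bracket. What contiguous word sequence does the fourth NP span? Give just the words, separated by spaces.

The NP opening brackets appear, in order, over: "each brief rhythm"; "her sample or your modern premise inside their signal below every empty building behind your modern window without her wooden distant committee"; "her sample"; "your modern premise inside their signal below every empty building behind your modern window without her wooden distant committee"; "their signal below every empty building behind your modern window without her wooden distant committee"; "every empty building behind your modern window without her wooden distant committee"; "your modern window without her wooden distant committee"; "her wooden distant committee". The fourth one spans "your modern premise inside their signal below every empty building behind your modern window without her wooden distant committee".

your modern premise inside their signal below every empty building behind your modern window without her wooden distant committee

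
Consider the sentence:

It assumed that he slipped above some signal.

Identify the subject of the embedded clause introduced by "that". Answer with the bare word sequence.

he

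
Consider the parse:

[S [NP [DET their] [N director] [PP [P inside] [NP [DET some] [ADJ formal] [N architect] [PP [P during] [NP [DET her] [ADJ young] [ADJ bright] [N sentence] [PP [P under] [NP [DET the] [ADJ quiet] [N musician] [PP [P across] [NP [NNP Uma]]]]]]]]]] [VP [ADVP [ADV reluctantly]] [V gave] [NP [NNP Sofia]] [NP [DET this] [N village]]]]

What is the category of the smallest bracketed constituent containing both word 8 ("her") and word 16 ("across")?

NP

The smallest bracket enclosing both words is [NP her young bright sentence under the quiet musician across Uma], so the label is NP.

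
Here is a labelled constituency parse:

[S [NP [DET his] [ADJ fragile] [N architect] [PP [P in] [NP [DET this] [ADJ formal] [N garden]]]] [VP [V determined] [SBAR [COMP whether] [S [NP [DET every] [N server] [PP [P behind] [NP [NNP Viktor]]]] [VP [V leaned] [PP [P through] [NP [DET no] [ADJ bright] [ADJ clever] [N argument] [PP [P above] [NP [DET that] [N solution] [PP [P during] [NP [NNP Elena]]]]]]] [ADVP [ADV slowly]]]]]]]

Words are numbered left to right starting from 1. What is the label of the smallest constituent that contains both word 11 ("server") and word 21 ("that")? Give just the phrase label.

The smallest bracket enclosing both words is [S every server behind Viktor leaned through no bright clever argument above that solution during Elena slowly], so the label is S.

S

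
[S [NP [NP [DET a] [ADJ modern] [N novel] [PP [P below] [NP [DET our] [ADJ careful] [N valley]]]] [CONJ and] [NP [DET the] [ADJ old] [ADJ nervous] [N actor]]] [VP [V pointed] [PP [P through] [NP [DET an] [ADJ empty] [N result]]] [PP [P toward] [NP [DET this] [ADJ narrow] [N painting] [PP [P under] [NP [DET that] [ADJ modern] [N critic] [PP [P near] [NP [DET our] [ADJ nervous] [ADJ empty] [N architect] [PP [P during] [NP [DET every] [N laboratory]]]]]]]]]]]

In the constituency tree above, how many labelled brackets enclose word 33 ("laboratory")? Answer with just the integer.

11

The word sits inside N, which is inside NP, inside PP, inside NP, inside PP, inside NP, inside PP, inside NP, inside PP, inside VP, inside S — 11 brackets in all.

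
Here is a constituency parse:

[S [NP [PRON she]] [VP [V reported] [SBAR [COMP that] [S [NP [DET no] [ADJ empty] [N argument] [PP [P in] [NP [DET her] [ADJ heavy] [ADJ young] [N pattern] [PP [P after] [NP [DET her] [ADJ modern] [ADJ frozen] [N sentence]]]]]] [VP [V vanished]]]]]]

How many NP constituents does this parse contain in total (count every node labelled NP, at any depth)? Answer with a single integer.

4

Scanning left to right, an opening `[NP` appears at word positions 1, 4, 8, 13 — 4 in total.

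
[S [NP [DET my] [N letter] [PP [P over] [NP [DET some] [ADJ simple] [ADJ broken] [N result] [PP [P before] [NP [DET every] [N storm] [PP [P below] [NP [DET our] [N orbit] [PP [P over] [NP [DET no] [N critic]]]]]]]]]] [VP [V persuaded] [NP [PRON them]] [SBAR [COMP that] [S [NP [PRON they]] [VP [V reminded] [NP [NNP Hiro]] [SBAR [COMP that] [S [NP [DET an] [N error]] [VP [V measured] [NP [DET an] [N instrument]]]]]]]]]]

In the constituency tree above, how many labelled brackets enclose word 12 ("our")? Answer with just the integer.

The word sits inside DET, which is inside NP, inside PP, inside NP, inside PP, inside NP, inside PP, inside NP, inside S — 9 brackets in all.

9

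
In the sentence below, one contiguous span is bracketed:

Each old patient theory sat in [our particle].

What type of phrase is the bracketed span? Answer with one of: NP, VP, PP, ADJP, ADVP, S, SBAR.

"particle" is the head of the bracketed span, so the span is a noun phrase: NP.

NP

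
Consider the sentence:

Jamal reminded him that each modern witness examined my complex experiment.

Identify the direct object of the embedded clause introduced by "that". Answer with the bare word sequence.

my complex experiment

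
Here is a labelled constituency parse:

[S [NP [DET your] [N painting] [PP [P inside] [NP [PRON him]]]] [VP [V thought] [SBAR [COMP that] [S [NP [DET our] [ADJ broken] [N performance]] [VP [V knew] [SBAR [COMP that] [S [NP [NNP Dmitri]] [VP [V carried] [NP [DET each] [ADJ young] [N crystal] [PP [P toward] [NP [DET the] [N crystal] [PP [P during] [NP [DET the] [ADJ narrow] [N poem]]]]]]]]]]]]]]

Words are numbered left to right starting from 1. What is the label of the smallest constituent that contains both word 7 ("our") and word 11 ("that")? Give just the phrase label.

The smallest bracket enclosing both words is [S our broken performance knew that Dmitri carried each young crystal toward the crystal during the narrow poem], so the label is S.

S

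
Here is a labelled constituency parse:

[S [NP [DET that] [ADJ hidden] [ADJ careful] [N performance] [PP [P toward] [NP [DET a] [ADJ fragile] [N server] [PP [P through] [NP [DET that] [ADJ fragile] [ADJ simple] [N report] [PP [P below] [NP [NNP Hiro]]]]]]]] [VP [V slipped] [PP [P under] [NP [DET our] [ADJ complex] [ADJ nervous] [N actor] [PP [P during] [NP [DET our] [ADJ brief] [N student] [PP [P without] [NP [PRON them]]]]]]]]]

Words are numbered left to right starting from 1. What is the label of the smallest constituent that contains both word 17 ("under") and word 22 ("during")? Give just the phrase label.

PP

The smallest bracket enclosing both words is [PP under our complex nervous actor during our brief student without them], so the label is PP.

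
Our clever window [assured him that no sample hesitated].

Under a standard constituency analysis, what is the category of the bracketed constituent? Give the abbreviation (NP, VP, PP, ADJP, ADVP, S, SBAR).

VP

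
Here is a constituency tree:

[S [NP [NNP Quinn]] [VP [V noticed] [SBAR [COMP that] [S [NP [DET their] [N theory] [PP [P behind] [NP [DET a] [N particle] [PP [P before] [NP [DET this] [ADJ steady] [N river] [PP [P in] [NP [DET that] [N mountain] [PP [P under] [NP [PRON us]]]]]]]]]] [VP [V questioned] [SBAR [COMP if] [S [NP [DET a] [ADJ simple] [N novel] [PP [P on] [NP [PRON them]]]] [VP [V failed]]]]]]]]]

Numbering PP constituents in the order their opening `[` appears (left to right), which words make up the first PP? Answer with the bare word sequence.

The PP opening brackets appear, in order, over: "behind a particle before this steady river in that mountain under us"; "before this steady river in that mountain under us"; "in that mountain under us"; "under us"; "on them". The first one spans "behind a particle before this steady river in that mountain under us".

behind a particle before this steady river in that mountain under us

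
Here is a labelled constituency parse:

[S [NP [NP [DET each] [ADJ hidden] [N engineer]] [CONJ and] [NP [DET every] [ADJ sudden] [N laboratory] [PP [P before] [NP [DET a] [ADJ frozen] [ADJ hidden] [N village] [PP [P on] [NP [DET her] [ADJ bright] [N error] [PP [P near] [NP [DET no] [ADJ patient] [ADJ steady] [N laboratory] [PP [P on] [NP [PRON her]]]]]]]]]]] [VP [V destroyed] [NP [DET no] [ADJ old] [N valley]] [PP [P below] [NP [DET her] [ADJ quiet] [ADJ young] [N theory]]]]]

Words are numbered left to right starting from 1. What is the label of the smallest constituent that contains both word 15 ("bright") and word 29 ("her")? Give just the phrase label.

Word 15 lies under S → NP → NP → PP → NP → PP → NP → ADJ; word 29 lies under S → VP → PP → NP → DET. The lowest shared node is the S.

S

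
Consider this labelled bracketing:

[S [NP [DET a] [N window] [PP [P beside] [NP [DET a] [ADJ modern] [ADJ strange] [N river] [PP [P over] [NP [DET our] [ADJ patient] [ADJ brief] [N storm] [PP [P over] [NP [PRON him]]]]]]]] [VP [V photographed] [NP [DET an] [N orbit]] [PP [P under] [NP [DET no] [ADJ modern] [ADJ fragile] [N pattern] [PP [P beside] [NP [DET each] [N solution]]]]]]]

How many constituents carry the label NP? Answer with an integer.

Listing each NP by its span: [NP a window beside a modern strange river over our patient brief storm over him]; [NP a modern strange river over our patient brief storm over him]; [NP our patient brief storm over him]; [NP him]; [NP an orbit]; [NP no modern fragile pattern beside each solution] … — that makes 7.

7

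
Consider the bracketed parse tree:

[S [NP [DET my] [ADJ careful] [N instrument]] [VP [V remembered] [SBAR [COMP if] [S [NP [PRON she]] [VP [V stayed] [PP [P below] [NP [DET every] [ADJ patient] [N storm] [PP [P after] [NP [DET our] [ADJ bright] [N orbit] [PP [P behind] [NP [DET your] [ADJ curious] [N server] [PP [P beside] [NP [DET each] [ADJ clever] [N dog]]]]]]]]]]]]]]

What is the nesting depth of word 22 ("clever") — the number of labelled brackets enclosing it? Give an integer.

Counting open brackets not yet closed at "clever": [S [VP [SBAR [S [VP [PP [NP [PP [NP [PP [NP [PP [NP [ADJ = 14.

14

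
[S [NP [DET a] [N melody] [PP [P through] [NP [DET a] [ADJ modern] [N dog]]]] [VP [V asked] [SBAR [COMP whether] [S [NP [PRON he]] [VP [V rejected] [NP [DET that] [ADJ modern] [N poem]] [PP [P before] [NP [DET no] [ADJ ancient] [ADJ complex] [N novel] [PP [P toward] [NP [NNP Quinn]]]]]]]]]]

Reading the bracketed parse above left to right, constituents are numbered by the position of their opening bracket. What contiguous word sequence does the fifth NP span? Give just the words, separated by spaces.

The NP opening brackets appear, in order, over: "a melody through a modern dog"; "a modern dog"; "he"; "that modern poem"; "no ancient complex novel toward Quinn"; "Quinn". The fifth one spans "no ancient complex novel toward Quinn".

no ancient complex novel toward Quinn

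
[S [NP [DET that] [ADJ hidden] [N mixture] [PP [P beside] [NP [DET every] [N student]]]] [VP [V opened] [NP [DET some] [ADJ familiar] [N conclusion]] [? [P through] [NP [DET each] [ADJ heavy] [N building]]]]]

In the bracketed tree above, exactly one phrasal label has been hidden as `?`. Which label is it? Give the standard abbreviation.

PP

Looking at what the `?` directly dominates — P 'through', NP — this is a prepositional phrase (PP).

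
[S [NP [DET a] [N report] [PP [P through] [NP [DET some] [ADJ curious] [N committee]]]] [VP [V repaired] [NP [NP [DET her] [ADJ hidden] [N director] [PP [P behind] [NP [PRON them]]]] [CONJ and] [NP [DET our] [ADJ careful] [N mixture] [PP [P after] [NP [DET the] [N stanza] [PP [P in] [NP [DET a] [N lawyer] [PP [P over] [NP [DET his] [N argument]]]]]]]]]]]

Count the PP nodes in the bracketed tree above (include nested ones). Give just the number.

Scanning left to right, an opening `[PP` appears at word positions 3, 11, 17, 20, 23 — 5 in total.

5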